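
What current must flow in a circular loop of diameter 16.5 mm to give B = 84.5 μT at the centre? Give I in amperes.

At the centre of a circular loop B = μ₀I/(2R), so I = 2RB/μ₀.
With R = 0.00825 m, I = 2 × 0.00825 × 8.45×10⁻⁵ / (4π×10⁻⁷) = 1.11 A.

I ≈ 1.11 A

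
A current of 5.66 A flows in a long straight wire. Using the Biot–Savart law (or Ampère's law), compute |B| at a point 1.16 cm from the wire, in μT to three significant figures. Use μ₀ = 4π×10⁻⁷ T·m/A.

B ≈ 97.6 μT

For an infinitely long straight wire, B = μ₀I/(2πd).
B = (4π×10⁻⁷ × 5.66) / (2π × 0.0116) = 9.76×10⁻⁵ T.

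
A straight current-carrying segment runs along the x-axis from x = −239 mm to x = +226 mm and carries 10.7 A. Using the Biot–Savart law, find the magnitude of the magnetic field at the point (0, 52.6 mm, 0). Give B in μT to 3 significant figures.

B ≈ 39.7 μT

For a finite straight segment, B = (μ₀I/4πd)(sinθ₁ + sinθ₂), where θ₁, θ₂ are the angles from the perpendicular to each end.
The perpendicular distance is d = 0.0526 m; the end-offsets along the wire are a = 0.239 m and b = 0.226 m.
sinθ₁ = 0.239/√(0.239²+0.0526²) = 0.9766; sinθ₂ = 0.226/√(0.226²+0.0526²) = 0.9740.
B = (4π×10⁻⁷ × 10.7) / (4π × 0.0526) × (0.9766 + 0.9740) = 3.97×10⁻⁵ T.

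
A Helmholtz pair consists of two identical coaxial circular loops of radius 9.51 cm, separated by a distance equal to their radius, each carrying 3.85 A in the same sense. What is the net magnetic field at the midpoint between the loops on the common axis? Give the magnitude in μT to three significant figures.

Each loop contributes B = μ₀IR²/[2(R²+z²)^(3/2)] on the axis, with z measured from that loop.
Loop 1 (z = 0.04755 m): B₁ = 1.82×10⁻⁵ T. Loop 2 (z = 0.04755 m): B₂ = 1.82×10⁻⁵ T.
The fields add: B = B₁ + B₂ = 3.64×10⁻⁵ T.

B ≈ 36.4 μT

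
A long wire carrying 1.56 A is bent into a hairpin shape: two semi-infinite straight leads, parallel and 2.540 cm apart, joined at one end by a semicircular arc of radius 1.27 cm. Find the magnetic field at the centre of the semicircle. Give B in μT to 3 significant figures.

B ≈ 63.2 μT

The semicircular arc contributes B_arc = μ₀I·π/(4πR) = μ₀I/(4R) = 3.86×10⁻⁵ T.
Each semi-infinite lead is at perpendicular distance R = 0.0127 m from the centre, with the perpendicular foot at its near end, so it contributes μ₀I/(4πR); both point the same way, together 2.46×10⁻⁵ T.
Arc and leads all point the same direction: B = 3.86×10⁻⁵ + 2.46×10⁻⁵ = 6.32×10⁻⁵ T.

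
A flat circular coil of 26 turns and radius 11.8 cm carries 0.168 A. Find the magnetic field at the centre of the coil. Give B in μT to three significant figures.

B ≈ 23.3 μT

For an N-turn flat coil, B = Nμ₀I/(2R) with R = 0.118 m.
B = 26 × 8.95×10⁻⁷ T = 2.33×10⁻⁵ T.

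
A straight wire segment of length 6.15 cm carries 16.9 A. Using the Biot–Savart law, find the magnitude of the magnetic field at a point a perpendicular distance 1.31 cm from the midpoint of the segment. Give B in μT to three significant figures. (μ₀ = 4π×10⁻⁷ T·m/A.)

B ≈ 237 μT

For a finite straight segment, B = (μ₀I/4πd)(sinθ₁ + sinθ₂), where θ₁, θ₂ are the angles from the perpendicular to each end.
The perpendicular from the point meets the wire at its midpoint, so each end is L/2 = 0.03075 m away along the wire.
sinθ₁ = 0.03075/√(0.03075²+0.0131²) = 0.9200; sinθ₂ = 0.03075/√(0.03075²+0.0131²) = 0.9200.
B = (4π×10⁻⁷ × 16.9) / (4π × 0.0131) × (0.9200 + 0.9200) = 2.37×10⁻⁴ T.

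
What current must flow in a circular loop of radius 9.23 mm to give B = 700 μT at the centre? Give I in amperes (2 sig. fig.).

At the centre of a circular loop B = μ₀I/(2R), so I = 2RB/μ₀.
With R = 0.00923 m, I = 2 × 0.00923 × 7.00×10⁻⁴ / (4π×10⁻⁷) = 10.3 A.

I ≈ 10 A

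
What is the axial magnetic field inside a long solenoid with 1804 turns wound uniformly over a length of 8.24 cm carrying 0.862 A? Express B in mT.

Inside a long solenoid, B = μ₀nI with n = 2.189×10⁴ turns/m.
B = 4π×10⁻⁷ × 2.189×10⁴ × 0.862 = 2.37×10⁻² T.

B ≈ 23.7 mT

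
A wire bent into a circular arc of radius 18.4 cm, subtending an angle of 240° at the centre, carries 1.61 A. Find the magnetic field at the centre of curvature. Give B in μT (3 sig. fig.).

The Biot–Savart field of a circular arc at its centre is B = μ₀Iφ/(4πR), with φ = 4.189 rad.
B = (4π×10⁻⁷ × 1.61 × 4.189) / (4π × 0.184) = 3.67×10⁻⁶ T.

B ≈ 3.67 μT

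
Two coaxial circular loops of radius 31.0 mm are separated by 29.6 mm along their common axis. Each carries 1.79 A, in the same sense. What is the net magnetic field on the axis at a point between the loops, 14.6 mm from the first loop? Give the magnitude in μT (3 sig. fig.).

B ≈ 53.3 μT

Each loop contributes B = μ₀IR²/[2(R²+z²)^(3/2)] on the axis, with z measured from that loop.
Loop 1 (z = 0.0146 m): B₁ = 2.69×10⁻⁵ T. Loop 2 (z = 0.015 m): B₂ = 2.65×10⁻⁵ T.
The fields add: B = B₁ + B₂ = 5.33×10⁻⁵ T.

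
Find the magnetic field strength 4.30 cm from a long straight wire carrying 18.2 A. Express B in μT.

B ≈ 84.7 μT

For an infinitely long straight wire, B = μ₀I/(2πd).
B = (4π×10⁻⁷ × 18.2) / (2π × 0.043) = 8.47×10⁻⁵ T.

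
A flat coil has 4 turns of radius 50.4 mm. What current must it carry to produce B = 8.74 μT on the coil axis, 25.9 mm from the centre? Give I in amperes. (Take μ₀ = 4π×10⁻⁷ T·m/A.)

For an N-turn coil, B = Nμ₀IR²/[2(R²+z²)^(3/2)] with R = 0.0504 m, z = 0.0259 m, so I = 2B(R²+z²)^(3/2)/(Nμ₀R²) = 2 × 8.74×10⁻⁶ × 1.82×10⁻⁴ / (4 × 4π×10⁻⁷ × 0.00254) = 0.249 A.

I ≈ 0.249 A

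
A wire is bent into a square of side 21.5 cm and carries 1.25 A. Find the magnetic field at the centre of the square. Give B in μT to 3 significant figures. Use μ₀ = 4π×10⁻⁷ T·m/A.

B ≈ 6.58 μT

Each side is a finite straight segment at perpendicular distance d = a/(2 tan(π/4)) = 0.1075 m from the centre, with end-angles ±π/4.
One side contributes B₁ = (μ₀I/4πd)·2 sin(π/4) = 1.64×10⁻⁶ T.
All 4 sides add in the same direction: B = 4 × 1.64×10⁻⁶ = 6.58×10⁻⁶ T.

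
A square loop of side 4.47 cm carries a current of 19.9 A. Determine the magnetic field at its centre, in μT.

B ≈ 504 μT

Each side is a finite straight segment at perpendicular distance d = a/(2 tan(π/4)) = 0.02235 m from the centre, with end-angles ±π/4.
One side contributes B₁ = (μ₀I/4πd)·2 sin(π/4) = 1.26×10⁻⁴ T.
All 4 sides add in the same direction: B = 4 × 1.26×10⁻⁴ = 5.04×10⁻⁴ T.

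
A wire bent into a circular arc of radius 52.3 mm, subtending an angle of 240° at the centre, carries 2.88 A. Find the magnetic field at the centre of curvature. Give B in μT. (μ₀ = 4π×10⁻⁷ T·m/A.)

B ≈ 23.1 μT

The Biot–Savart field of a circular arc at its centre is B = μ₀Iφ/(4πR), with φ = 4.189 rad.
B = (4π×10⁻⁷ × 2.88 × 4.189) / (4π × 0.0523) = 2.31×10⁻⁵ T.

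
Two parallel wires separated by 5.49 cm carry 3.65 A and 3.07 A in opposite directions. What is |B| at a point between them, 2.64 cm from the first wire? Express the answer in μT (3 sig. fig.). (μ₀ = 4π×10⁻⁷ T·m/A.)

Each long wire gives B = μ₀I/(2πd). Distances are d₁ = 0.0264 m and d₂ = 0.0285 m.
B₁ = 2.77×10⁻⁵ T, B₂ = 2.15×10⁻⁵ T.
Between antiparallel currents both contributions point the same way, so they add. B = B₁ + B₂ = 2.77×10⁻⁵ + 2.15×10⁻⁵ = 4.92×10⁻⁵ T.

B ≈ 49.2 μT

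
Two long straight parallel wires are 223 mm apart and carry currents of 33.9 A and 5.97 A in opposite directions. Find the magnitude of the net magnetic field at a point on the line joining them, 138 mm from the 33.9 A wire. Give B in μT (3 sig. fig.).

B ≈ 63.2 μT

Each long wire gives B = μ₀I/(2πd). Distances are d₁ = 0.138 m and d₂ = 0.085 m.
B₁ = 4.91×10⁻⁵ T, B₂ = 1.40×10⁻⁵ T.
Between antiparallel currents both contributions point the same way, so they add. B = B₁ + B₂ = 4.91×10⁻⁵ + 1.40×10⁻⁵ = 6.32×10⁻⁵ T.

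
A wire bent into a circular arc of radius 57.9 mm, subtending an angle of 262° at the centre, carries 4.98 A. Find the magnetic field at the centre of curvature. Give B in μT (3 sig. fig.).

B ≈ 39.3 μT

The Biot–Savart field of a circular arc at its centre is B = μ₀Iφ/(4πR), with φ = 4.573 rad.
B = (4π×10⁻⁷ × 4.98 × 4.573) / (4π × 0.0579) = 3.93×10⁻⁵ T.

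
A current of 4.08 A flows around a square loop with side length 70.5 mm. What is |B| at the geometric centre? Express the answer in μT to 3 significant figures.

B ≈ 65.5 μT

Each side is a finite straight segment at perpendicular distance d = a/(2 tan(π/4)) = 0.03525 m from the centre, with end-angles ±π/4.
One side contributes B₁ = (μ₀I/4πd)·2 sin(π/4) = 1.64×10⁻⁵ T.
All 4 sides add in the same direction: B = 4 × 1.64×10⁻⁵ = 6.55×10⁻⁵ T.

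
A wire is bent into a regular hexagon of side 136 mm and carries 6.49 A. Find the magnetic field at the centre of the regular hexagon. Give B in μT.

B ≈ 33.1 μT

Each side is a finite straight segment at perpendicular distance d = a/(2 tan(π/6)) = 0.1178 m from the centre, with end-angles ±π/6.
One side contributes B₁ = (μ₀I/4πd)·2 sin(π/6) = 5.51×10⁻⁶ T.
All 6 sides add in the same direction: B = 6 × 5.51×10⁻⁶ = 3.31×10⁻⁵ T.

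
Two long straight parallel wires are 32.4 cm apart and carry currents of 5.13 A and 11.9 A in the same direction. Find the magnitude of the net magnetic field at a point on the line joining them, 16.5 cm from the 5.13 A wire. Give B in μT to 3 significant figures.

Each long wire gives B = μ₀I/(2πd). Distances are d₁ = 0.165 m and d₂ = 0.159 m.
B₁ = 6.22×10⁻⁶ T, B₂ = 1.50×10⁻⁵ T.
Between parallel currents the two contributions point in opposite directions, so they subtract. B = |B₁ − B₂| = |6.22×10⁻⁶ − 1.50×10⁻⁵| = 8.75×10⁻⁶ T.

B ≈ 8.75 μT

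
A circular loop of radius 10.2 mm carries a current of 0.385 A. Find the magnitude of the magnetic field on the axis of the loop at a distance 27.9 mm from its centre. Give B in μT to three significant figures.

B ≈ 0.960 μT

On the axis of a circular loop, B = μ₀IR² / [2(R²+z²)^(3/2)].
R² + z² = (0.0102)² + (0.0279)² = 0.0008824 m², and (R²+z²)^(3/2) = 2.62×10⁻⁵ m³.
B = (4π×10⁻⁷ × 0.385 × 0.000104) / (2 × 2.62×10⁻⁵) = 9.60×10⁻⁷ T.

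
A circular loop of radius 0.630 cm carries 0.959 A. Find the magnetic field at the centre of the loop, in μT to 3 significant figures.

B ≈ 95.6 μT

At the centre of a circular loop the Biot–Savart law gives B = μ₀I/(2R).
B = (4π×10⁻⁷ × 0.959) / (2 × 0.0063) = 9.56×10⁻⁵ T.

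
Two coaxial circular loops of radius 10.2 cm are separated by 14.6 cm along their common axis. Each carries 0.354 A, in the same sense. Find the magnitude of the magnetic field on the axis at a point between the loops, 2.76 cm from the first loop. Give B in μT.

Each loop contributes B = μ₀IR²/[2(R²+z²)^(3/2)] on the axis, with z measured from that loop.
Loop 1 (z = 0.0276 m): B₁ = 1.96×10⁻⁶ T. Loop 2 (z = 0.1184 m): B₂ = 6.06×10⁻⁷ T.
The fields add: B = B₁ + B₂ = 2.57×10⁻⁶ T.

B ≈ 2.57 μT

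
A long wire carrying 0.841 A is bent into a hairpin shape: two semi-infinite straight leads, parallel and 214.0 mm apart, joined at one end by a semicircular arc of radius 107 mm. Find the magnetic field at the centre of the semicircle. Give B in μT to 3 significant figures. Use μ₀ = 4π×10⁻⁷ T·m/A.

B ≈ 4.04 μT

The semicircular arc contributes B_arc = μ₀I·π/(4πR) = μ₀I/(4R) = 2.47×10⁻⁶ T.
Each semi-infinite lead is at perpendicular distance R = 0.107 m from the centre, with the perpendicular foot at its near end, so it contributes μ₀I/(4πR); both point the same way, together 1.57×10⁻⁶ T.
Arc and leads all point the same direction: B = 2.47×10⁻⁶ + 1.57×10⁻⁶ = 4.04×10⁻⁶ T.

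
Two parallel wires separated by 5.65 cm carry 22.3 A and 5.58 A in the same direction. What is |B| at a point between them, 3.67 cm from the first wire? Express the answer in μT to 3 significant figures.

Each long wire gives B = μ₀I/(2πd). Distances are d₁ = 0.0367 m and d₂ = 0.0198 m.
B₁ = 1.22×10⁻⁴ T, B₂ = 5.64×10⁻⁵ T.
Between parallel currents the two contributions point in opposite directions, so they subtract. B = |B₁ − B₂| = |1.22×10⁻⁴ − 5.64×10⁻⁵| = 6.52×10⁻⁵ T.

B ≈ 65.2 μT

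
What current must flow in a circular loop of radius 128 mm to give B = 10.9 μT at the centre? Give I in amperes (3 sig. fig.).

I ≈ 2.22 A

At the centre of a circular loop B = μ₀I/(2R), so I = 2RB/μ₀.
With R = 0.128 m, I = 2 × 0.128 × 1.09×10⁻⁵ / (4π×10⁻⁷) = 2.22 A.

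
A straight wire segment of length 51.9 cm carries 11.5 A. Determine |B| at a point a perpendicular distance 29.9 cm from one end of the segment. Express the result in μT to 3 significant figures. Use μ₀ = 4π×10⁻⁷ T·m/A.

For a finite straight segment, B = (μ₀I/4πd)(sinθ₁ + sinθ₂), where θ₁, θ₂ are the angles from the perpendicular to each end.
The perpendicular foot is at one end, so the two end-offsets along the wire are 0 and L = 0.519 m.
sinθ₁ = 0/√(0²+0.299²) = 0.0000; sinθ₂ = 0.519/√(0.519²+0.299²) = 0.8665.
B = (4π×10⁻⁷ × 11.5) / (4π × 0.299) × (0.0000 + 0.8665) = 3.33×10⁻⁶ T.

B ≈ 3.33 μT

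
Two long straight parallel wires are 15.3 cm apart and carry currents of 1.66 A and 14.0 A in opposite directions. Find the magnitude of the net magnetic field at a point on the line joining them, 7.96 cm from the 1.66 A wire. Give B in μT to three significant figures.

B ≈ 42.3 μT

Each long wire gives B = μ₀I/(2πd). Distances are d₁ = 0.0796 m and d₂ = 0.0734 m.
B₁ = 4.17×10⁻⁶ T, B₂ = 3.81×10⁻⁵ T.
Between antiparallel currents both contributions point the same way, so they add. B = B₁ + B₂ = 4.17×10⁻⁶ + 3.81×10⁻⁵ = 4.23×10⁻⁵ T.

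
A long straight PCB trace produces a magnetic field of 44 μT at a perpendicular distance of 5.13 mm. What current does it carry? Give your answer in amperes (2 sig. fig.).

I ≈ 1.1 A

For a long straight wire B = μ₀I/(2πd), so I = 2πdB/μ₀.
I = 2π × 0.00513 × 4.40×10⁻⁵ / (4π×10⁻⁷) = 1.13 A.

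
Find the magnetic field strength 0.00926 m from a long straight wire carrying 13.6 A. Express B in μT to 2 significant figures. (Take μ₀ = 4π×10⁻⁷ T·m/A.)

B ≈ 290 μT

For an infinitely long straight wire, B = μ₀I/(2πd).
B = (4π×10⁻⁷ × 13.6) / (2π × 0.00926) = 2.94×10⁻⁴ T.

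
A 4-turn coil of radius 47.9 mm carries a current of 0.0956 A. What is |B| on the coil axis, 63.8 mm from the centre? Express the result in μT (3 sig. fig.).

B ≈ 1.09 μT

For an N-turn flat coil, B = Nμ₀IR²/[2(R²+z²)^(3/2)] with R = 0.0479 m, z = 0.0638 m.
B = 4 × 2.71×10⁻⁷ T = 1.09×10⁻⁶ T.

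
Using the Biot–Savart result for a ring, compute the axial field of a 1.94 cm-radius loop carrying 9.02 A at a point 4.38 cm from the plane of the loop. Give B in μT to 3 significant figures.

On the axis of a circular loop, B = μ₀IR² / [2(R²+z²)^(3/2)].
R² + z² = (0.0194)² + (0.0438)² = 0.002295 m², and (R²+z²)^(3/2) = 1.10×10⁻⁴ m³.
B = (4π×10⁻⁷ × 9.02 × 0.0003764) / (2 × 1.10×10⁻⁴) = 1.94×10⁻⁵ T.

B ≈ 19.4 μT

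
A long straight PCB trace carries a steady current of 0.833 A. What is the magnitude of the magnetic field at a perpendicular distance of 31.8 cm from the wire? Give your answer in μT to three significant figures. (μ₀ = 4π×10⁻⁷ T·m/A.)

For an infinitely long straight wire, B = μ₀I/(2πd).
B = (4π×10⁻⁷ × 0.833) / (2π × 0.318) = 5.24×10⁻⁷ T.

B ≈ 0.524 μT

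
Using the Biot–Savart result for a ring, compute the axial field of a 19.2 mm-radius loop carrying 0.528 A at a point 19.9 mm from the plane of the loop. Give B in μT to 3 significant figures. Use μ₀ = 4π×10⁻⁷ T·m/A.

On the axis of a circular loop, B = μ₀IR² / [2(R²+z²)^(3/2)].
R² + z² = (0.0192)² + (0.0199)² = 0.0007646 m², and (R²+z²)^(3/2) = 2.11×10⁻⁵ m³.
B = (4π×10⁻⁷ × 0.528 × 0.0003686) / (2 × 2.11×10⁻⁵) = 5.78×10⁻⁶ T.

B ≈ 5.78 μT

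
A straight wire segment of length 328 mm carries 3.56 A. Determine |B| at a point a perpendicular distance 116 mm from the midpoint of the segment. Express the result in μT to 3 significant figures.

B ≈ 5.01 μT

For a finite straight segment, B = (μ₀I/4πd)(sinθ₁ + sinθ₂), where θ₁, θ₂ are the angles from the perpendicular to each end.
The perpendicular from the point meets the wire at its midpoint, so each end is L/2 = 0.164 m away along the wire.
sinθ₁ = 0.164/√(0.164²+0.116²) = 0.8164; sinθ₂ = 0.164/√(0.164²+0.116²) = 0.8164.
B = (4π×10⁻⁷ × 3.56) / (4π × 0.116) × (0.8164 + 0.8164) = 5.01×10⁻⁶ T.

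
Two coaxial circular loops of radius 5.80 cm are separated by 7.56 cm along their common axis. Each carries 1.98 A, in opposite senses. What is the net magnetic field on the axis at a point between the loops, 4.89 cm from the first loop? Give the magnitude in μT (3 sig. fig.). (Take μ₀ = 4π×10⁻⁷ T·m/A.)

B ≈ 6.49 μT

Each loop contributes B = μ₀IR²/[2(R²+z²)^(3/2)] on the axis, with z measured from that loop.
Loop 1 (z = 0.0489 m): B₁ = 9.59×10⁻⁶ T. Loop 2 (z = 0.0267 m): B₂ = 1.61×10⁻⁵ T.
The fields oppose: B = |B₁ − B₂| = 6.49×10⁻⁶ T.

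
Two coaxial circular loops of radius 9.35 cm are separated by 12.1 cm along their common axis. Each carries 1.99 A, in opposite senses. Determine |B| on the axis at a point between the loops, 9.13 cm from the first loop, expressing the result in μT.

Each loop contributes B = μ₀IR²/[2(R²+z²)^(3/2)] on the axis, with z measured from that loop.
Loop 1 (z = 0.0913 m): B₁ = 4.90×10⁻⁶ T. Loop 2 (z = 0.0297 m): B₂ = 1.16×10⁻⁵ T.
The fields oppose: B = |B₁ − B₂| = 6.68×10⁻⁶ T.

B ≈ 6.68 μT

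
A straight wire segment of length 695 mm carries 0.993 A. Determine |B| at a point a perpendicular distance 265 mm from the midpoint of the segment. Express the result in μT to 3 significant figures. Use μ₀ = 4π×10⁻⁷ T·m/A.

For a finite straight segment, B = (μ₀I/4πd)(sinθ₁ + sinθ₂), where θ₁, θ₂ are the angles from the perpendicular to each end.
The perpendicular from the point meets the wire at its midpoint, so each end is L/2 = 0.3475 m away along the wire.
sinθ₁ = 0.3475/√(0.3475²+0.265²) = 0.7952; sinθ₂ = 0.3475/√(0.3475²+0.265²) = 0.7952.
B = (4π×10⁻⁷ × 0.993) / (4π × 0.265) × (0.7952 + 0.7952) = 5.96×10⁻⁷ T.

B ≈ 0.596 μT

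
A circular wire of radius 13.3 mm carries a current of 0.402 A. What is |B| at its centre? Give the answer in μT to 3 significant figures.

B ≈ 19.0 μT

At the centre of a circular loop the Biot–Savart law gives B = μ₀I/(2R).
B = (4π×10⁻⁷ × 0.402) / (2 × 0.0133) = 1.90×10⁻⁵ T.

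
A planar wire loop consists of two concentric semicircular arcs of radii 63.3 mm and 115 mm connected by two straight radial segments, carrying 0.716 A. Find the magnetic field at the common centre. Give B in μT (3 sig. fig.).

The radial connectors point toward the centre, so dl × r̂ = 0 and they contribute nothing.
Each semicircle gives μ₀I/(4R): inner arc 3.55×10⁻⁶ T, outer arc 1.96×10⁻⁶ T.
The two arcs carry current in opposite angular senses, so their fields oppose: B = |3.55×10⁻⁶ − 1.96×10⁻⁶| = 1.60×10⁻⁶ T.

B ≈ 1.60 μT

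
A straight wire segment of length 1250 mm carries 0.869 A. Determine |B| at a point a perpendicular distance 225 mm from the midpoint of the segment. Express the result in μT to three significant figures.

B ≈ 0.727 μT

For a finite straight segment, B = (μ₀I/4πd)(sinθ₁ + sinθ₂), where θ₁, θ₂ are the angles from the perpendicular to each end.
The perpendicular from the point meets the wire at its midpoint, so each end is L/2 = 0.625 m away along the wire.
sinθ₁ = 0.625/√(0.625²+0.225²) = 0.9409; sinθ₂ = 0.625/√(0.625²+0.225²) = 0.9409.
B = (4π×10⁻⁷ × 0.869) / (4π × 0.225) × (0.9409 + 0.9409) = 7.27×10⁻⁷ T.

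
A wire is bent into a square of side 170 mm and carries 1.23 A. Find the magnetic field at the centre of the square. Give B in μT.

B ≈ 8.19 μT

Each side is a finite straight segment at perpendicular distance d = a/(2 tan(π/4)) = 0.085 m from the centre, with end-angles ±π/4.
One side contributes B₁ = (μ₀I/4πd)·2 sin(π/4) = 2.05×10⁻⁶ T.
All 4 sides add in the same direction: B = 4 × 2.05×10⁻⁶ = 8.19×10⁻⁶ T.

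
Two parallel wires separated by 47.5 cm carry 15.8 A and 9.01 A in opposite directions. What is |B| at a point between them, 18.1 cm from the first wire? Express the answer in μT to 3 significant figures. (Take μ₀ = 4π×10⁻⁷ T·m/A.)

Each long wire gives B = μ₀I/(2πd). Distances are d₁ = 0.181 m and d₂ = 0.294 m.
B₁ = 1.75×10⁻⁵ T, B₂ = 6.13×10⁻⁶ T.
Between antiparallel currents both contributions point the same way, so they add. B = B₁ + B₂ = 1.75×10⁻⁵ + 6.13×10⁻⁶ = 2.36×10⁻⁵ T.

B ≈ 23.6 μT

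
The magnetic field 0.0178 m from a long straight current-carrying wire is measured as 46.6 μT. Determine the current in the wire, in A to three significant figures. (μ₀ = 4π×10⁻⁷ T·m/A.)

For a long straight wire B = μ₀I/(2πd), so I = 2πdB/μ₀.
I = 2π × 0.0178 × 4.66×10⁻⁵ / (4π×10⁻⁷) = 4.15 A.

I ≈ 4.15 A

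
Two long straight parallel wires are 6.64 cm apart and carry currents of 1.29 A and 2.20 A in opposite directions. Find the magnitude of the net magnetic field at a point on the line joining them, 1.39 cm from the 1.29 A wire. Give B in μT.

B ≈ 26.9 μT

Each long wire gives B = μ₀I/(2πd). Distances are d₁ = 0.0139 m and d₂ = 0.0525 m.
B₁ = 1.86×10⁻⁵ T, B₂ = 8.38×10⁻⁶ T.
Between antiparallel currents both contributions point the same way, so they add. B = B₁ + B₂ = 1.86×10⁻⁵ + 8.38×10⁻⁶ = 2.69×10⁻⁵ T.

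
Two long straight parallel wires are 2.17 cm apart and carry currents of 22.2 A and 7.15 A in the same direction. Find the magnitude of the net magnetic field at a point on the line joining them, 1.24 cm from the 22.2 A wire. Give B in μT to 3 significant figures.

B ≈ 204 μT

Each long wire gives B = μ₀I/(2πd). Distances are d₁ = 0.0124 m and d₂ = 0.0093 m.
B₁ = 3.58×10⁻⁴ T, B₂ = 1.54×10⁻⁴ T.
Between parallel currents the two contributions point in opposite directions, so they subtract. B = |B₁ − B₂| = |3.58×10⁻⁴ − 1.54×10⁻⁴| = 2.04×10⁻⁴ T.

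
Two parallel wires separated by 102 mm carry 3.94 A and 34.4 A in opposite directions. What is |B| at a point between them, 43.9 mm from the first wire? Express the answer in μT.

Each long wire gives B = μ₀I/(2πd). Distances are d₁ = 0.0439 m and d₂ = 0.0581 m.
B₁ = 1.79×10⁻⁵ T, B₂ = 1.18×10⁻⁴ T.
Between antiparallel currents both contributions point the same way, so they add. B = B₁ + B₂ = 1.79×10⁻⁵ + 1.18×10⁻⁴ = 1.36×10⁻⁴ T.

B ≈ 136 μT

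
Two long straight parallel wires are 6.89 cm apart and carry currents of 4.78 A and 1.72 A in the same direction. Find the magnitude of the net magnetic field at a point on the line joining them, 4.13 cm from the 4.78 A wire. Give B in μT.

B ≈ 10.7 μT

Each long wire gives B = μ₀I/(2πd). Distances are d₁ = 0.0413 m and d₂ = 0.0276 m.
B₁ = 2.31×10⁻⁵ T, B₂ = 1.25×10⁻⁵ T.
Between parallel currents the two contributions point in opposite directions, so they subtract. B = |B₁ − B₂| = |2.31×10⁻⁵ − 1.25×10⁻⁵| = 1.07×10⁻⁵ T.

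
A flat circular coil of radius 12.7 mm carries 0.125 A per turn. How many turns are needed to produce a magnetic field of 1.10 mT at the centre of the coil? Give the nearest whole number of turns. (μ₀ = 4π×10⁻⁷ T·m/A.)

For an N-turn coil, B = Nμ₀I/(2R). A single turn gives B₁ = 6.18×10⁻⁶ T with R = 0.0127 m.
N = B/B₁ = 1.10×10⁻³ / 6.18×10⁻⁶ = 177.87.

N = 178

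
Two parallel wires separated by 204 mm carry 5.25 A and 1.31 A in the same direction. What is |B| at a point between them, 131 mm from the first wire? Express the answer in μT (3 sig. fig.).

Each long wire gives B = μ₀I/(2πd). Distances are d₁ = 0.131 m and d₂ = 0.073 m.
B₁ = 8.02×10⁻⁶ T, B₂ = 3.59×10⁻⁶ T.
Between parallel currents the two contributions point in opposite directions, so they subtract. B = |B₁ − B₂| = |8.02×10⁻⁶ − 3.59×10⁻⁶| = 4.43×10⁻⁶ T.

B ≈ 4.43 μT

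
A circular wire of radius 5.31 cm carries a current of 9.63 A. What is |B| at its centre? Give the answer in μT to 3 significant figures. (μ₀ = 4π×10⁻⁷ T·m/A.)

B ≈ 114 μT

At the centre of a circular loop the Biot–Savart law gives B = μ₀I/(2R).
B = (4π×10⁻⁷ × 9.63) / (2 × 0.0531) = 1.14×10⁻⁴ T.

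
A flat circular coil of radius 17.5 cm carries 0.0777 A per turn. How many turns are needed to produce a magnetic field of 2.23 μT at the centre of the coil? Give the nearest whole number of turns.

N = 8

For an N-turn coil, B = Nμ₀I/(2R). A single turn gives B₁ = 2.79×10⁻⁷ T with R = 0.175 m.
N = B/B₁ = 2.23×10⁻⁶ / 2.79×10⁻⁷ = 7.99.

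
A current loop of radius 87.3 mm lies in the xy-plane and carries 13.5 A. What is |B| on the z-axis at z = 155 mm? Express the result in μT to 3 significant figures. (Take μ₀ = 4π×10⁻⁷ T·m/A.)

On the axis of a circular loop, B = μ₀IR² / [2(R²+z²)^(3/2)].
R² + z² = (0.0873)² + (0.155)² = 0.03165 m², and (R²+z²)^(3/2) = 5.63×10⁻³ m³.
B = (4π×10⁻⁷ × 13.5 × 0.007621) / (2 × 5.63×10⁻³) = 1.15×10⁻⁵ T.

B ≈ 11.5 μT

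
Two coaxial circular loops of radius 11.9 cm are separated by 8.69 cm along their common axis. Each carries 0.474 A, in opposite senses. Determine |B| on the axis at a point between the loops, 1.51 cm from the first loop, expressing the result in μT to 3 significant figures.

Each loop contributes B = μ₀IR²/[2(R²+z²)^(3/2)] on the axis, with z measured from that loop.
Loop 1 (z = 0.0151 m): B₁ = 2.44×10⁻⁶ T. Loop 2 (z = 0.0718 m): B₂ = 1.57×10⁻⁶ T.
The fields oppose: B = |B₁ − B₂| = 8.72×10⁻⁷ T.

B ≈ 0.872 μT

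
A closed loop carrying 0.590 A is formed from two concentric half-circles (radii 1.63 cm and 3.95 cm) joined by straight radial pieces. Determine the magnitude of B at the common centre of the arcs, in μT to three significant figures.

B ≈ 6.68 μT

The radial connectors point toward the centre, so dl × r̂ = 0 and they contribute nothing.
Each semicircle gives μ₀I/(4R): inner arc 1.14×10⁻⁵ T, outer arc 4.69×10⁻⁶ T.
The two arcs carry current in opposite angular senses, so their fields oppose: B = |1.14×10⁻⁵ − 4.69×10⁻⁶| = 6.68×10⁻⁶ T.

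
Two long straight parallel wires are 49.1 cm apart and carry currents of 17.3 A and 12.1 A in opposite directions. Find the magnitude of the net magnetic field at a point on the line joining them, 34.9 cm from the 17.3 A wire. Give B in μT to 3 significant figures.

B ≈ 27.0 μT

Each long wire gives B = μ₀I/(2πd). Distances are d₁ = 0.349 m and d₂ = 0.142 m.
B₁ = 9.91×10⁻⁶ T, B₂ = 1.70×10⁻⁵ T.
Between antiparallel currents both contributions point the same way, so they add. B = B₁ + B₂ = 9.91×10⁻⁶ + 1.70×10⁻⁵ = 2.70×10⁻⁵ T.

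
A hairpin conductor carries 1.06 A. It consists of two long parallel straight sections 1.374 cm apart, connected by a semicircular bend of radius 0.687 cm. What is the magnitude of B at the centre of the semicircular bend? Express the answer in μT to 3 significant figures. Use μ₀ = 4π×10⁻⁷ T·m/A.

B ≈ 79.3 μT

The semicircular arc contributes B_arc = μ₀I·π/(4πR) = μ₀I/(4R) = 4.85×10⁻⁵ T.
Each semi-infinite lead is at perpendicular distance R = 0.00687 m from the centre, with the perpendicular foot at its near end, so it contributes μ₀I/(4πR); both point the same way, together 3.09×10⁻⁵ T.
Arc and leads all point the same direction: B = 4.85×10⁻⁵ + 3.09×10⁻⁵ = 7.93×10⁻⁵ T.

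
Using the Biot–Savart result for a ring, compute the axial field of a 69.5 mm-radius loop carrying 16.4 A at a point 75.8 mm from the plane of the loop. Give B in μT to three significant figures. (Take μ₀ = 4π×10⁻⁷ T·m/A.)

On the axis of a circular loop, B = μ₀IR² / [2(R²+z²)^(3/2)].
R² + z² = (0.0695)² + (0.0758)² = 0.01058 m², and (R²+z²)^(3/2) = 1.09×10⁻³ m³.
B = (4π×10⁻⁷ × 16.4 × 0.00483) / (2 × 1.09×10⁻³) = 4.58×10⁻⁵ T.

B ≈ 45.8 μT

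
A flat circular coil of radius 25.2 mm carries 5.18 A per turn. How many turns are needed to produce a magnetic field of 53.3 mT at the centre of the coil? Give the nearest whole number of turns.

For an N-turn coil, B = Nμ₀I/(2R). A single turn gives B₁ = 1.29×10⁻⁴ T with R = 0.0252 m.
N = B/B₁ = 5.33×10⁻² / 1.29×10⁻⁴ = 412.68.

N = 413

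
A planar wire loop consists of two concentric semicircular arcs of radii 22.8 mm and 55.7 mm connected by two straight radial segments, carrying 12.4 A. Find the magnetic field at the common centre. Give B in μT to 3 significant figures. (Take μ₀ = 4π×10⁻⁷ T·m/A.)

B ≈ 101 μT

The radial connectors point toward the centre, so dl × r̂ = 0 and they contribute nothing.
Each semicircle gives μ₀I/(4R): inner arc 1.71×10⁻⁴ T, outer arc 6.99×10⁻⁵ T.
The two arcs carry current in opposite angular senses, so their fields oppose: B = |1.71×10⁻⁴ − 6.99×10⁻⁵| = 1.01×10⁻⁴ T.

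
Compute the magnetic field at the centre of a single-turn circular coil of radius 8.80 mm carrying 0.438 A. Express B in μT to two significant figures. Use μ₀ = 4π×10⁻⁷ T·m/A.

At the centre of a circular loop the Biot–Savart law gives B = μ₀I/(2R).
B = (4π×10⁻⁷ × 0.438) / (2 × 0.0088) = 3.13×10⁻⁵ T.

B ≈ 31 μT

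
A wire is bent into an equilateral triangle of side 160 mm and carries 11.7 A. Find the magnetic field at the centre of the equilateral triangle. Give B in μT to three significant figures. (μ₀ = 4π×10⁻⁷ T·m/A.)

Each side is a finite straight segment at perpendicular distance d = a/(2 tan(π/3)) = 0.04619 m from the centre, with end-angles ±π/3.
One side contributes B₁ = (μ₀I/4πd)·2 sin(π/3) = 4.39×10⁻⁵ T.
All 3 sides add in the same direction: B = 3 × 4.39×10⁻⁵ = 1.32×10⁻⁴ T.

B ≈ 132 μT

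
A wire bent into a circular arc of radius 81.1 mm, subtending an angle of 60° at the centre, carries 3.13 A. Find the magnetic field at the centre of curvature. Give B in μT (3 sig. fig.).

B ≈ 4.04 μT

The Biot–Savart field of a circular arc at its centre is B = μ₀Iφ/(4πR), with φ = 1.047 rad.
B = (4π×10⁻⁷ × 3.13 × 1.047) / (4π × 0.0811) = 4.04×10⁻⁶ T.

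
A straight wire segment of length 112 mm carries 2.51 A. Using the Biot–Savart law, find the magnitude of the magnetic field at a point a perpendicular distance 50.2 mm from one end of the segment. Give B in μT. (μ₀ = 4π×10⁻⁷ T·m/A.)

For a finite straight segment, B = (μ₀I/4πd)(sinθ₁ + sinθ₂), where θ₁, θ₂ are the angles from the perpendicular to each end.
The perpendicular foot is at one end, so the two end-offsets along the wire are 0 and L = 0.112 m.
sinθ₁ = 0/√(0²+0.0502²) = 0.0000; sinθ₂ = 0.112/√(0.112²+0.0502²) = 0.9125.
B = (4π×10⁻⁷ × 2.51) / (4π × 0.0502) × (0.0000 + 0.9125) = 4.56×10⁻⁶ T.

B ≈ 4.56 μT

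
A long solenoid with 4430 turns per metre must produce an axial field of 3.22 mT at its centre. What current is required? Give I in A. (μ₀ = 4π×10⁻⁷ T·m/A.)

I ≈ 0.578 A

Inside a long solenoid B = μ₀nI with n = 4430 m⁻¹, so I = B/(μ₀n).
I = 3.22×10⁻³ / (4π×10⁻⁷ × 4430) = 0.578 A.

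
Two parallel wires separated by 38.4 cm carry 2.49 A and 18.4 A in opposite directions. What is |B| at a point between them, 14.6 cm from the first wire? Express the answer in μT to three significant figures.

Each long wire gives B = μ₀I/(2πd). Distances are d₁ = 0.146 m and d₂ = 0.238 m.
B₁ = 3.41×10⁻⁶ T, B₂ = 1.55×10⁻⁵ T.
Between antiparallel currents both contributions point the same way, so they add. B = B₁ + B₂ = 3.41×10⁻⁶ + 1.55×10⁻⁵ = 1.89×10⁻⁵ T.

B ≈ 18.9 μT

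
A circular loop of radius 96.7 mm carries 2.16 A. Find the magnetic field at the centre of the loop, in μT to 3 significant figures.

At the centre of a circular loop the Biot–Savart law gives B = μ₀I/(2R).
B = (4π×10⁻⁷ × 2.16) / (2 × 0.0967) = 1.40×10⁻⁵ T.

B ≈ 14.0 μT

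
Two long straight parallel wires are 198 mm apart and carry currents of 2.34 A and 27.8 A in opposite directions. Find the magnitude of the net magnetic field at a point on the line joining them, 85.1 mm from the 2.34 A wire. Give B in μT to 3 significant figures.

Each long wire gives B = μ₀I/(2πd). Distances are d₁ = 0.0851 m and d₂ = 0.1129 m.
B₁ = 5.50×10⁻⁶ T, B₂ = 4.92×10⁻⁵ T.
Between antiparallel currents both contributions point the same way, so they add. B = B₁ + B₂ = 5.50×10⁻⁶ + 4.92×10⁻⁵ = 5.47×10⁻⁵ T.

B ≈ 54.7 μT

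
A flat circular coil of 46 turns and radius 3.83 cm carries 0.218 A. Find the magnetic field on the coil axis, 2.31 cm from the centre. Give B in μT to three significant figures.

B ≈ 103 μT

For an N-turn flat coil, B = Nμ₀IR²/[2(R²+z²)^(3/2)] with R = 0.0383 m, z = 0.0231 m.
B = 46 × 2.25×10⁻⁶ T = 1.03×10⁻⁴ T.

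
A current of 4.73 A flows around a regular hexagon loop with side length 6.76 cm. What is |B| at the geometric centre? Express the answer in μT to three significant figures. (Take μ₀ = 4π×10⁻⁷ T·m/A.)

B ≈ 48.5 μT

Each side is a finite straight segment at perpendicular distance d = a/(2 tan(π/6)) = 0.05854 m from the centre, with end-angles ±π/6.
One side contributes B₁ = (μ₀I/4πd)·2 sin(π/6) = 8.08×10⁻⁶ T.
All 6 sides add in the same direction: B = 6 × 8.08×10⁻⁶ = 4.85×10⁻⁵ T.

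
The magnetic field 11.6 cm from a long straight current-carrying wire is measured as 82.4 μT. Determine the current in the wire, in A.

I ≈ 47.8 A

For a long straight wire B = μ₀I/(2πd), so I = 2πdB/μ₀.
I = 2π × 0.116 × 8.24×10⁻⁵ / (4π×10⁻⁷) = 47.8 A.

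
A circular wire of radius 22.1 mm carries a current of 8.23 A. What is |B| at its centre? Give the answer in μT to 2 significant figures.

At the centre of a circular loop the Biot–Savart law gives B = μ₀I/(2R).
B = (4π×10⁻⁷ × 8.23) / (2 × 0.0221) = 2.34×10⁻⁴ T.

B ≈ 230 μT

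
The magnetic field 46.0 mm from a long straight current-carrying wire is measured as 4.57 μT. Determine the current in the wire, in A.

I ≈ 1.05 A

For a long straight wire B = μ₀I/(2πd), so I = 2πdB/μ₀.
I = 2π × 0.046 × 4.57×10⁻⁶ / (4π×10⁻⁷) = 1.05 A.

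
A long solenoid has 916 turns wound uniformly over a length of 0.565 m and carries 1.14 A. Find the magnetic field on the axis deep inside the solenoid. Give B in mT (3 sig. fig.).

B ≈ 2.32 mT

Inside a long solenoid, B = μ₀nI with n = 1621 turns/m.
B = 4π×10⁻⁷ × 1621 × 1.14 = 2.32×10⁻³ T.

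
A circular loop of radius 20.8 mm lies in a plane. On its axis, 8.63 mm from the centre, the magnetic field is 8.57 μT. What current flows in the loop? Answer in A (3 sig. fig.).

On the axis of a loop, B = μ₀IR²/[2(R²+z²)^(3/2)], so I = 2B(R²+z²)^(3/2)/(μ₀R²).
R² + z² = 0.0004326 + 7.448×10⁻⁵ = 0.0005071 m²; raised to 3/2 gives 1.14×10⁻⁵ m³.
I = 2 × 8.57×10⁻⁶ × 1.14×10⁻⁵ / (1.26×10⁻⁶ × 0.0004326) = 0.360 A.

I ≈ 0.360 A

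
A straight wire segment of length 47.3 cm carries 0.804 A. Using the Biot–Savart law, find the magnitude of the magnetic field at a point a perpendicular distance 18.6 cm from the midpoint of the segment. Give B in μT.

For a finite straight segment, B = (μ₀I/4πd)(sinθ₁ + sinθ₂), where θ₁, θ₂ are the angles from the perpendicular to each end.
The perpendicular from the point meets the wire at its midpoint, so each end is L/2 = 0.2365 m away along the wire.
sinθ₁ = 0.2365/√(0.2365²+0.186²) = 0.7860; sinθ₂ = 0.2365/√(0.2365²+0.186²) = 0.7860.
B = (4π×10⁻⁷ × 0.804) / (4π × 0.186) × (0.7860 + 0.7860) = 6.80×10⁻⁷ T.

B ≈ 0.680 μT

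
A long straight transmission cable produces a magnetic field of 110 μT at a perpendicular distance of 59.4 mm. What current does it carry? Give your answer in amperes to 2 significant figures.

For a long straight wire B = μ₀I/(2πd), so I = 2πdB/μ₀.
I = 2π × 0.0594 × 1.10×10⁻⁴ / (4π×10⁻⁷) = 32.7 A.

I ≈ 33 A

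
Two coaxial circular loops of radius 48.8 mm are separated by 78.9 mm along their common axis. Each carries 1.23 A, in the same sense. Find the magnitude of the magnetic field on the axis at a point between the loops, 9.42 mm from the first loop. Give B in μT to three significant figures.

Each loop contributes B = μ₀IR²/[2(R²+z²)^(3/2)] on the axis, with z measured from that loop.
Loop 1 (z = 0.00942 m): B₁ = 1.50×10⁻⁵ T. Loop 2 (z = 0.06948 m): B₂ = 3.01×10⁻⁶ T.
The fields add: B = B₁ + B₂ = 1.80×10⁻⁵ T.

B ≈ 18.0 μT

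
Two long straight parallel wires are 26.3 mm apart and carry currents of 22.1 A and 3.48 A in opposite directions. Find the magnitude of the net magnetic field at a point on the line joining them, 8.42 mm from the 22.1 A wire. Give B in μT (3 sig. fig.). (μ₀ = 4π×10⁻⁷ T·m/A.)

B ≈ 564 μT

Each long wire gives B = μ₀I/(2πd). Distances are d₁ = 0.00842 m and d₂ = 0.01788 m.
B₁ = 5.25×10⁻⁴ T, B₂ = 3.89×10⁻⁵ T.
Between antiparallel currents both contributions point the same way, so they add. B = B₁ + B₂ = 5.25×10⁻⁴ + 3.89×10⁻⁵ = 5.64×10⁻⁴ T.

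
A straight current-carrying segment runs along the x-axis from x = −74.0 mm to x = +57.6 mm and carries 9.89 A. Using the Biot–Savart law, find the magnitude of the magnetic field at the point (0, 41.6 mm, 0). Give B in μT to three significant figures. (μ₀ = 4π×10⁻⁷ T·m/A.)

B ≈ 40.0 μT

For a finite straight segment, B = (μ₀I/4πd)(sinθ₁ + sinθ₂), where θ₁, θ₂ are the angles from the perpendicular to each end.
The perpendicular distance is d = 0.0416 m; the end-offsets along the wire are a = 0.074 m and b = 0.0576 m.
sinθ₁ = 0.074/√(0.074²+0.0416²) = 0.8717; sinθ₂ = 0.0576/√(0.0576²+0.0416²) = 0.8107.
B = (4π×10⁻⁷ × 9.89) / (4π × 0.0416) × (0.8717 + 0.8107) = 4.00×10⁻⁵ T.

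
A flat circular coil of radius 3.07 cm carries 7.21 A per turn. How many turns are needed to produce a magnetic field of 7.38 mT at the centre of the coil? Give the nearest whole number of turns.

For an N-turn coil, B = Nμ₀I/(2R). A single turn gives B₁ = 1.48×10⁻⁴ T with R = 0.0307 m.
N = B/B₁ = 7.38×10⁻³ / 1.48×10⁻⁴ = 50.01.

N = 50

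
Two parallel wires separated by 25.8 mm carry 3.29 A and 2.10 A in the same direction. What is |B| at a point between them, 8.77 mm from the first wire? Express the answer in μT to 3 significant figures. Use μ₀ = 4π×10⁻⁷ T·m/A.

B ≈ 50.4 μT

Each long wire gives B = μ₀I/(2πd). Distances are d₁ = 0.00877 m and d₂ = 0.01703 m.
B₁ = 7.50×10⁻⁵ T, B₂ = 2.47×10⁻⁵ T.
Between parallel currents the two contributions point in opposite directions, so they subtract. B = |B₁ − B₂| = |7.50×10⁻⁵ − 2.47×10⁻⁵| = 5.04×10⁻⁵ T.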